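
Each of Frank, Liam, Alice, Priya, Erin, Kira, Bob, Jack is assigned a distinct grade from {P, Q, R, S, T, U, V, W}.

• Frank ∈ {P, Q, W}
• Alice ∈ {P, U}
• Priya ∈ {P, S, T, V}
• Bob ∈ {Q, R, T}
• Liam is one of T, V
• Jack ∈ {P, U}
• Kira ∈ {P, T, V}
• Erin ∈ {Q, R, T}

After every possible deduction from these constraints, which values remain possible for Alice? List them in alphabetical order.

The 8 variables together cover exactly {P, Q, R, S, T, U, V, W} — 8 values for 8 variables — and S appears only in Priya's list, so Priya = S.
The 7 still-open variables draw from only 7 values {P, Q, R, T, U, V, W}, so each is used; only Frank can be W, hence Frank = W.
Alice and Jack share exactly the 2 values {P, U}; by pigeonhole those values go to them, so strike P, U from Kira.
Liam and Kira share exactly the 2 values {T, V}; by pigeonhole those values go to them, so strike T, V from Erin, Bob.
No further eliminations apply; Alice can still be any of P, U.

P, U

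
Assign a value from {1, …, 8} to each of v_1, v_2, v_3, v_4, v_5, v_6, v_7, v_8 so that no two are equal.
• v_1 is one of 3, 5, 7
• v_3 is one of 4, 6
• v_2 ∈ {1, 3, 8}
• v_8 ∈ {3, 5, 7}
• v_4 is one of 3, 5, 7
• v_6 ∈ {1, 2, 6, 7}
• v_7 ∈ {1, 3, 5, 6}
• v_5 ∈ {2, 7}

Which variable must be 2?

v_5

Among the 8 variables, 4 fits only v_3 (and all 8 values in {1, 2, 3, 4, 5, 6, 7, 8} must be used), so v_3 = 4.
The 7 still-open variables draw from only 7 values {1, 2, 3, 5, 6, 7, 8}, so each is used; only v_2 can be 8, hence v_2 = 8.
v_1, v_4, v_8 between them cover only {3, 5, 7} — a naked triple. Remove those values from v_5, v_6, v_7.
So 2 goes to v_5.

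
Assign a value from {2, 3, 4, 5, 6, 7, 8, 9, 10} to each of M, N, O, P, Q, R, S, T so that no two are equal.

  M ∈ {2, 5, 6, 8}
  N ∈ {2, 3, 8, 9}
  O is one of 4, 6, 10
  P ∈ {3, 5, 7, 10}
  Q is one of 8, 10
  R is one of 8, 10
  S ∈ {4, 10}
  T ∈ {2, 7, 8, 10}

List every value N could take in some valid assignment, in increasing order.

The 2 variables Q and R are confined to {8, 10}, which locks those values in; drop them from M, N, O, P, S, T.
S's domain is down to {4}, so S = 4. Remove 4 from O.
O's domain is down to {6}, so O = 6. Remove 6 from M.
No further eliminations apply; N can still be any of 2, 3, 9.

2, 3, 9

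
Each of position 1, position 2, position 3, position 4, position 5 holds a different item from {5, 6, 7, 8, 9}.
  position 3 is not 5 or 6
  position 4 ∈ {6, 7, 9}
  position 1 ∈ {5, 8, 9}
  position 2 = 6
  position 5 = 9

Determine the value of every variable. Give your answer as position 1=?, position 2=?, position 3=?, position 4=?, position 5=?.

position 1=5, position 2=6, position 3=8, position 4=7, position 5=9

position 2 has just one choice, so position 2 = 6. Remove 6 from position 4.
That leaves position 5 = 9. So position 1, position 3, position 4 can't be 9.
position 4's domain is down to {7}, so position 4 = 7. Remove 7 from position 3.
That leaves position 3 = 8. Strike 8 from position 1.
position 1 has just one choice, so position 1 = 5.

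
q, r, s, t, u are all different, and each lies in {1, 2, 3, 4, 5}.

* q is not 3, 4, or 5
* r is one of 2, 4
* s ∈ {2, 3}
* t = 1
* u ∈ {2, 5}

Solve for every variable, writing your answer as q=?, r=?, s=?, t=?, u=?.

t's domain is down to {1}, so t = 1. Strike 1 from q.
q must be 2 (only option left). Remove 2 from r, s, u.
That leaves r = 4.
s's domain is down to {3}, so s = 3.
u's domain is down to {5}, so u = 5.

q=2, r=4, s=3, t=1, u=5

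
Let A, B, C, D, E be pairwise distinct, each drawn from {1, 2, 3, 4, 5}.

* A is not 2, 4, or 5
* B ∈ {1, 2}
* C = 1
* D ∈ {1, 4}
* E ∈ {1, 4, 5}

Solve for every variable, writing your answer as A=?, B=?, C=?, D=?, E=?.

A=3, B=2, C=1, D=4, E=5

C's domain is down to {1}, so C = 1. Remove 1 from A, B, D, E.
That leaves D = 4. Strike 4 from E.
E must be 5 (only option left).
A's domain is down to {3}, so A = 3.
That leaves B = 2.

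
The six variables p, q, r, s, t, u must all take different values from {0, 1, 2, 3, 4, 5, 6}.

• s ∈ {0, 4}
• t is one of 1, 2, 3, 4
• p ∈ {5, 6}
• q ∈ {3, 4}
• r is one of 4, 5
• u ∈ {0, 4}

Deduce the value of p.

6

s and u between them cover only {0, 4} — a naked pair. Remove those values from q, r, t.
q must be 3 (only option left). So t can't be 3.
r has just one choice, so r = 5. Eliminate 5 elsewhere: p.
So p = 6.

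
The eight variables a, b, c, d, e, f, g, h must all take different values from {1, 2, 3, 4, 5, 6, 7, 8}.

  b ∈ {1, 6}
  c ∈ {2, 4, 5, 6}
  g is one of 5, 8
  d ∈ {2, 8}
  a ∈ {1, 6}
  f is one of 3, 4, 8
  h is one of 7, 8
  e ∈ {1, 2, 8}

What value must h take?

The 8 variables draw from only 8 values {1, 2, 3, 4, 5, 6, 7, 8}, so each is used; only f can be 3, hence f = 3.
Among the 7 still-open variables, 4 fits only c (and all 7 values in {1, 2, 4, 5, 6, 7, 8} must be used), so c = 4.
The 6 still-open variables together cover exactly {1, 2, 5, 6, 7, 8} — 6 values for 6 variables — and 5 appears only in g's list, so g = 5.
The 5 still-open variables together cover exactly {1, 2, 6, 7, 8} — 5 values for 5 variables — and 7 appears only in h's list, so h = 7.

7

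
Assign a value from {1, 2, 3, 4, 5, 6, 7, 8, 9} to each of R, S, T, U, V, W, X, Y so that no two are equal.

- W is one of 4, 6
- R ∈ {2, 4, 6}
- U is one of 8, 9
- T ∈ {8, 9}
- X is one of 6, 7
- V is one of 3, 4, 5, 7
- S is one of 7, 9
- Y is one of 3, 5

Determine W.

4

The 8 variables draw from only 8 values {2, 3, 4, 5, 6, 7, 8, 9}, so each is used; only R can be 2, hence R = 2.
The 2 variables T and U are confined to {8, 9}, which locks those values in; drop them from S.
S must be 7 (only option left). Strike 7 from V, X.
X has just one choice, so X = 6. Eliminate 6 elsewhere: W.
So W = 4.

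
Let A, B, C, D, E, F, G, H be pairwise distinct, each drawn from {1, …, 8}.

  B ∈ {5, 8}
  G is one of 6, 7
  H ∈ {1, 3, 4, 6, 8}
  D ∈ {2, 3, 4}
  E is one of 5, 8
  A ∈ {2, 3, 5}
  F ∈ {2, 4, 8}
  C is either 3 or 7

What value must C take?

7

The 8 variables together cover exactly {1, 2, 3, 4, 5, 6, 7, 8} — 8 values for 8 variables — and 1 appears only in H's list, so H = 1.
The 7 still-open variables draw from only 7 values {2, 3, 4, 5, 6, 7, 8}, so each is used; only G can be 6, hence G = 6.
The 6 still-open variables together cover exactly {2, 3, 4, 5, 7, 8} — 6 values for 6 variables — and 7 appears only in C's list, so C = 7.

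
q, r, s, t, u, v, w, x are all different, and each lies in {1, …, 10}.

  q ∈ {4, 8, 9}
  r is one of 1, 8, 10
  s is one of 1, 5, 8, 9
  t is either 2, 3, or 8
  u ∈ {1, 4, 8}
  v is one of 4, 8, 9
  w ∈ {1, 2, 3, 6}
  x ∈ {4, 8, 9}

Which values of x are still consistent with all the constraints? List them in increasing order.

4, 8, 9

The 3 variables q, v, x are confined to {4, 8, 9}, which locks those values in; drop them from r, s, t, u.
u's domain is down to {1}, so u = 1. Eliminate 1 elsewhere: r, s, w.
That leaves r = 10.
s's domain is down to {5}, so s = 5.
No further eliminations apply; x can still be any of 4, 8, 9.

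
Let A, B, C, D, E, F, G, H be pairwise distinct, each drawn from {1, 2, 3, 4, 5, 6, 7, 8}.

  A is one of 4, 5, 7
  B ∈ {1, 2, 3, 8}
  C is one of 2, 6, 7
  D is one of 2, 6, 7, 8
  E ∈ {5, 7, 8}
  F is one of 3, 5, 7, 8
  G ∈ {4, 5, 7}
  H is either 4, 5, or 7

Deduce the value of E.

The 8 variables together cover exactly {1, 2, 3, 4, 5, 6, 7, 8} — 8 values for 8 variables — and 1 appears only in B's list, so B = 1.
The 7 still-open variables draw from only 7 values {2, 3, 4, 5, 6, 7, 8}, so each is used; only F can be 3, hence F = 3.
A, G, H between them cover only {4, 5, 7} — a naked triple. Remove those values from C, D, E.
So E = 8.

8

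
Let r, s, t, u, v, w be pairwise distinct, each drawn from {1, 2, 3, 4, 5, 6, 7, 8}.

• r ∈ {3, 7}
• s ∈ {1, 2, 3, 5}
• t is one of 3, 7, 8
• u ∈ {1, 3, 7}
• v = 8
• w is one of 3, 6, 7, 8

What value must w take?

v must be 8 (only option left). So t, w can't be 8.
r and t between them cover only {3, 7} — a naked pair. Remove those values from s, u, w.
So w = 6.

6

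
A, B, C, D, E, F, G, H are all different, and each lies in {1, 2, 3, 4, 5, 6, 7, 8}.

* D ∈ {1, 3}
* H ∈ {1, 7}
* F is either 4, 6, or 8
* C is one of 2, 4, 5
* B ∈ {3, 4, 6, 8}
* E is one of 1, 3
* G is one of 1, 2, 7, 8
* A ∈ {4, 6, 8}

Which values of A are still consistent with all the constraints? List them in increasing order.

Among the 8 variables, 5 fits only C (and all 8 values in {1, 2, 3, 4, 5, 6, 7, 8} must be used), so C = 5.
The 7 still-open variables together cover exactly {1, 2, 3, 4, 6, 7, 8} — 7 values for 7 variables — and 2 appears only in G's list, so G = 2.
Among the 6 still-open variables, 7 fits only H (and all 6 values in {1, 3, 4, 6, 7, 8} must be used), so H = 7.
The 2 variables D and E are confined to {1, 3}, which locks those values in; drop them from B.
No further eliminations apply; A can still be any of 4, 6, 8.

4, 6, 8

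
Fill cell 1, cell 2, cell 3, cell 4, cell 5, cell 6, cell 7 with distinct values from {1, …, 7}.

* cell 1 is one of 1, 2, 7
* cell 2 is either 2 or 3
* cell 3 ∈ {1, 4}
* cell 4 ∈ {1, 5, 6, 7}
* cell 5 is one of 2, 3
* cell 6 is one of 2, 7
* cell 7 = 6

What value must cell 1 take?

cell 7 has just one choice, so cell 7 = 6. So cell 4 can't be 6.
Among the 6 still-open variables, 4 fits only cell 3 (and all 6 values in {1, 2, 3, 4, 5, 7} must be used), so cell 3 = 4.
The 5 still-open variables together cover exactly {1, 2, 3, 5, 7} — 5 values for 5 variables — and 5 appears only in cell 4's list, so cell 4 = 5.
The 4 still-open variables together cover exactly {1, 2, 3, 7} — 4 values for 4 variables — and 1 appears only in cell 1's list, so cell 1 = 1.

1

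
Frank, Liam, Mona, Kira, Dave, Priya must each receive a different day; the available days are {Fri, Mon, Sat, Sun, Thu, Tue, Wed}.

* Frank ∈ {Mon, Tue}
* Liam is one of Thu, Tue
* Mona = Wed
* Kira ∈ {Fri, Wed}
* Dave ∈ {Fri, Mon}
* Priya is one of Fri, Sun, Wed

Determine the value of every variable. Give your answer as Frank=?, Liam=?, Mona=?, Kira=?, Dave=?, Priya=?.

Frank=Tue, Liam=Thu, Mona=Wed, Kira=Fri, Dave=Mon, Priya=Sun

Mona must be Wed (only option left). Remove Wed from Kira, Priya.
That leaves Kira = Fri. Eliminate Fri elsewhere: Dave, Priya.
Dave must be Mon (only option left). Strike Mon from Frank.
That leaves Priya = Sun.
That leaves Frank = Tue. Remove Tue from Liam.
That leaves Liam = Thu.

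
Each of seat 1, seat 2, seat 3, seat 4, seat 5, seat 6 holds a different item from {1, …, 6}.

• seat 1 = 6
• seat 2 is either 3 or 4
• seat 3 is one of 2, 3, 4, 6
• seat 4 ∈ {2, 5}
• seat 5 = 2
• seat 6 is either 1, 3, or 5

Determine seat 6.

1

seat 1 must be 6 (only option left). Remove 6 from seat 3.
That leaves seat 5 = 2. Remove 2 from seat 3, seat 4.
That leaves seat 4 = 5. So seat 6 can't be 5.
The 3 still-open variables together cover exactly {1, 3, 4} — 3 values for 3 variables — and 1 appears only in seat 6's list, so seat 6 = 1.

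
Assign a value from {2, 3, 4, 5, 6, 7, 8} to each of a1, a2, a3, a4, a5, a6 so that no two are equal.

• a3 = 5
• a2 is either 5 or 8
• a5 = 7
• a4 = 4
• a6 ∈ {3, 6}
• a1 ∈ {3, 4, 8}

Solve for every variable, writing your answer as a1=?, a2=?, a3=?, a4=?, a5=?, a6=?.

a3 must be 5 (only option left). Remove 5 from a2.
a4's domain is down to {4}, so a4 = 4. Eliminate 4 elsewhere: a1.
a5's domain is down to {7}, so a5 = 7.
a2 must be 8 (only option left). Strike 8 from a1.
a1 has just one choice, so a1 = 3. Remove 3 from a6.
a6's domain is down to {6}, so a6 = 6.

a1=3, a2=8, a3=5, a4=4, a5=7, a6=6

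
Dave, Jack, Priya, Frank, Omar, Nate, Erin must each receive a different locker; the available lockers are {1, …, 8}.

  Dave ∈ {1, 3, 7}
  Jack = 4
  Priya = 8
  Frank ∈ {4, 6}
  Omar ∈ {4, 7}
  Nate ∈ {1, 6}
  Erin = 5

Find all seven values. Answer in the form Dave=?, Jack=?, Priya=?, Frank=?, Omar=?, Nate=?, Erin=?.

Dave=3, Jack=4, Priya=8, Frank=6, Omar=7, Nate=1, Erin=5

Jack must be 4 (only option left). So Frank, Omar can't be 4.
Priya has just one choice, so Priya = 8.
Frank's domain is down to {6}, so Frank = 6. Strike 6 from Nate.
Omar's domain is down to {7}, so Omar = 7. Strike 7 from Dave.
Nate's domain is down to {1}, so Nate = 1. Remove 1 from Dave.
That leaves Erin = 5.
Dave's domain is down to {3}, so Dave = 3.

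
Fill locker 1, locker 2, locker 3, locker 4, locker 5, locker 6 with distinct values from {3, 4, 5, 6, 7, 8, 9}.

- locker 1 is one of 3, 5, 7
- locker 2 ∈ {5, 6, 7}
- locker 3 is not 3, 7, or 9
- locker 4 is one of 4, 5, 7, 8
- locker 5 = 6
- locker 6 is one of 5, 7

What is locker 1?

3

locker 5 has just one choice, so locker 5 = 6. Remove 6 from locker 2, locker 3.
The 5 still-open variables draw from only 5 values {3, 4, 5, 7, 8}, so each is used; only locker 1 can be 3, hence locker 1 = 3.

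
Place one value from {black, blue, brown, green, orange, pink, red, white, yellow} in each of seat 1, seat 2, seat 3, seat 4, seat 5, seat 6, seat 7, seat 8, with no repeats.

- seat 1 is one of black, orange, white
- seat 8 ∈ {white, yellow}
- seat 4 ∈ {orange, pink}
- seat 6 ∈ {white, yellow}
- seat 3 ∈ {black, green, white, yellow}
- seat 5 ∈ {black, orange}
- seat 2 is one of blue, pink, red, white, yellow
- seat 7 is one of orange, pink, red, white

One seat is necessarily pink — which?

seat 4

The 8 variables together cover exactly {black, blue, green, orange, pink, red, white, yellow} — 8 values for 8 variables — and blue appears only in seat 2's list, so seat 2 = blue.
The 7 still-open variables together cover exactly {black, green, orange, pink, red, white, yellow} — 7 values for 7 variables — and green appears only in seat 3's list, so seat 3 = green.
The 6 still-open variables draw from only 6 values {black, orange, pink, red, white, yellow}, so each is used; only seat 7 can be red, hence seat 7 = red.
Among the 5 still-open variables, pink fits only seat 4 (and all 5 values in {black, orange, pink, white, yellow} must be used), so seat 4 = pink.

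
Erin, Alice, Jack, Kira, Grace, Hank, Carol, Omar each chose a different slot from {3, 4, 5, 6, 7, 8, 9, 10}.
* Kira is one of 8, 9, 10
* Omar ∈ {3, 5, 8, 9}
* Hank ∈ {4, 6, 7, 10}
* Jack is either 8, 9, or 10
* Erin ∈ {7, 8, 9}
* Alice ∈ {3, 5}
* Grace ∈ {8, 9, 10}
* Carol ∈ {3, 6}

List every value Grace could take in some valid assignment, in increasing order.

Among the 8 variables, 4 fits only Hank (and all 8 values in {3, 4, 5, 6, 7, 8, 9, 10} must be used), so Hank = 4.
Among the 7 still-open variables, 6 fits only Carol (and all 7 values in {3, 5, 6, 7, 8, 9, 10} must be used), so Carol = 6.
The 6 still-open variables draw from only 6 values {3, 5, 7, 8, 9, 10}, so each is used; only Erin can be 7, hence Erin = 7.
Jack, Kira, Grace between them cover only {8, 9, 10} — a naked triple. Remove those values from Omar.
No further eliminations apply; Grace can still be any of 8, 9, 10.

8, 9, 10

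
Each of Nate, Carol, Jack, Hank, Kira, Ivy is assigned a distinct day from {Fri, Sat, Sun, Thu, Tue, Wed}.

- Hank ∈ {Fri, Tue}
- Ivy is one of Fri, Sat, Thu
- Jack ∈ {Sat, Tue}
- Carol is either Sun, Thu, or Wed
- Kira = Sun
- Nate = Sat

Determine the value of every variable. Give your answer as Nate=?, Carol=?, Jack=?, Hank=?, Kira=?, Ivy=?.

Nate=Sat, Carol=Wed, Jack=Tue, Hank=Fri, Kira=Sun, Ivy=Thu

Nate has just one choice, so Nate = Sat. So Jack, Ivy can't be Sat.
Jack must be Tue (only option left). Eliminate Tue elsewhere: Hank.
Hank must be Fri (only option left). Eliminate Fri elsewhere: Ivy.
Kira has just one choice, so Kira = Sun. Eliminate Sun elsewhere: Carol.
Ivy's domain is down to {Thu}, so Ivy = Thu. Strike Thu from Carol.
That leaves Carol = Wed.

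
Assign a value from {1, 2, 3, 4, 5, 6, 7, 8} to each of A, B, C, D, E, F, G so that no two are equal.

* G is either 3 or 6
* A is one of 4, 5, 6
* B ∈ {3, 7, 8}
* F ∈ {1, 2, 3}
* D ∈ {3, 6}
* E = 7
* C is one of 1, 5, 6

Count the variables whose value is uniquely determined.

E has just one choice, so E = 7. Eliminate 7 elsewhere: B.
The 2 variables D and G are confined to {3, 6}, which locks those values in; drop them from A, B, C, F.
B has just one choice, so B = 8.
Determined: B=8, E=7. The other variables each still have more than one consistent value. That makes 2.

2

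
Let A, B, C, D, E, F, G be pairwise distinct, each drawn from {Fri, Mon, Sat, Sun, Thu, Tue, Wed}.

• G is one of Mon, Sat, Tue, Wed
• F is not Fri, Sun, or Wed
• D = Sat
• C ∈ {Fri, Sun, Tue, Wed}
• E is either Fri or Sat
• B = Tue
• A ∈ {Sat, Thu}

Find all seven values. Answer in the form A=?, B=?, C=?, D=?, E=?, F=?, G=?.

B must be Tue (only option left). Remove Tue from C, F, G.
D's domain is down to {Sat}, so D = Sat. So A, E, F, G can't be Sat.
E must be Fri (only option left). So C can't be Fri.
A has just one choice, so A = Thu. Strike Thu from F.
That leaves F = Mon. Strike Mon from G.
That leaves G = Wed. Strike Wed from C.
C has just one choice, so C = Sun.

A=Thu, B=Tue, C=Sun, D=Sat, E=Fri, F=Mon, G=Wed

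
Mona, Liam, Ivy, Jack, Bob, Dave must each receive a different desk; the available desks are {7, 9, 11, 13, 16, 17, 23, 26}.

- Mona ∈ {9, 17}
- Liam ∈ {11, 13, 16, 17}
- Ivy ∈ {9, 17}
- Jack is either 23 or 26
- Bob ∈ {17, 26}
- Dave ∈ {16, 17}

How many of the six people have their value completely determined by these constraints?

3

The 2 variables Mona and Ivy are confined to {9, 17}, which locks those values in; drop them from Liam, Bob, Dave.
Bob's domain is down to {26}, so Bob = 26. So Jack can't be 26.
Dave has just one choice, so Dave = 16. Eliminate 16 elsewhere: Liam.
That leaves Jack = 23.
Determined: Jack=23, Bob=26, Dave=16. The other people each still have more than one consistent value. That makes 3.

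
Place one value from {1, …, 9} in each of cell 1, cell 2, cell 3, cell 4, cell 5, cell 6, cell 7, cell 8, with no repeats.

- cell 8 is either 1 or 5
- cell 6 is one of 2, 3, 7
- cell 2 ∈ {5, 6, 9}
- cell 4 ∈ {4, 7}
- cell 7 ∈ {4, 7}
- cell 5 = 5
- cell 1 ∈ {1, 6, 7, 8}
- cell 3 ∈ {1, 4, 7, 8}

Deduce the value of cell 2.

9

cell 5's domain is down to {5}, so cell 5 = 5. Remove 5 from cell 2, cell 8.
cell 8's domain is down to {1}, so cell 8 = 1. Remove 1 from cell 1, cell 3.
cell 4 and cell 7 share exactly the 2 values {4, 7}; by pigeonhole those values go to them, so strike 4, 7 from cell 1, cell 3, cell 6.
cell 3 must be 8 (only option left). So cell 1 can't be 8.
cell 1's domain is down to {6}, so cell 1 = 6. Eliminate 6 elsewhere: cell 2.
So cell 2 = 9.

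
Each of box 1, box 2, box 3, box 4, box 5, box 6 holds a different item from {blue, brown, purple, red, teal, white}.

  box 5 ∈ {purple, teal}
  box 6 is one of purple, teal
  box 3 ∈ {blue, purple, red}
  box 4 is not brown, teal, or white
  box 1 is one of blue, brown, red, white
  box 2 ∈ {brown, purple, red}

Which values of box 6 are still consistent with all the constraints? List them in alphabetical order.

purple, teal

Among the 6 variables, white fits only box 1 (and all 6 values in {blue, brown, purple, red, teal, white} must be used), so box 1 = white.
The 5 still-open variables draw from only 5 values {blue, brown, purple, red, teal}, so each is used; only box 2 can be brown, hence box 2 = brown.
box 5 and box 6 between them cover only {purple, teal} — a naked pair. Remove those values from box 3, box 4.
No further eliminations apply; box 6 can still be any of purple, teal.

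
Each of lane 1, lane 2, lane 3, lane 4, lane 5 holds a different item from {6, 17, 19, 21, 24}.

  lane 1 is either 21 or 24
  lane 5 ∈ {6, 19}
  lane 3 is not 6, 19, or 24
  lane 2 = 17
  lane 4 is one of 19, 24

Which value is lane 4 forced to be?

lane 2 must be 17 (only option left). Strike 17 from lane 3.
lane 3 must be 21 (only option left). Eliminate 21 elsewhere: lane 1.
lane 1's domain is down to {24}, so lane 1 = 24. Strike 24 from lane 4.
So lane 4 = 19.

19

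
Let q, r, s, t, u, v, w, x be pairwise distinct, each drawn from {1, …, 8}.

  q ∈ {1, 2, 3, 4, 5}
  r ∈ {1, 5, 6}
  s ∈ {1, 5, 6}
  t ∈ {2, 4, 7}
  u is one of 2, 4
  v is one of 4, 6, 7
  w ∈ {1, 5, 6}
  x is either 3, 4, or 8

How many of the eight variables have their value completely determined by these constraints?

Among the 8 variables, 8 fits only x (and all 8 values in {1, 2, 3, 4, 5, 6, 7, 8} must be used), so x = 8.
The 7 still-open variables together cover exactly {1, 2, 3, 4, 5, 6, 7} — 7 values for 7 variables — and 3 appears only in q's list, so q = 3.
r, s, w between them cover only {1, 5, 6} — a naked triple. Remove those values from v.
Determined: q=3, x=8. The other variables each still have more than one consistent value. That makes 2.

2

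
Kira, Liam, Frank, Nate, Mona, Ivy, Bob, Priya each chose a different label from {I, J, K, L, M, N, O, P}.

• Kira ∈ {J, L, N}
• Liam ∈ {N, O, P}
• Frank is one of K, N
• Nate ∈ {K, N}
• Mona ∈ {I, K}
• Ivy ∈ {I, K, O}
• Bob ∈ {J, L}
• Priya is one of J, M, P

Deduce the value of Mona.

The 8 variables together cover exactly {I, J, K, L, M, N, O, P} — 8 values for 8 variables — and M appears only in Priya's list, so Priya = M.
Among the 7 still-open variables, P fits only Liam (and all 7 values in {I, J, K, L, N, O, P} must be used), so Liam = P.
Among the 6 still-open variables, O fits only Ivy (and all 6 values in {I, J, K, L, N, O} must be used), so Ivy = O.
The 5 still-open variables draw from only 5 values {I, J, K, L, N}, so each is used; only Mona can be I, hence Mona = I.

I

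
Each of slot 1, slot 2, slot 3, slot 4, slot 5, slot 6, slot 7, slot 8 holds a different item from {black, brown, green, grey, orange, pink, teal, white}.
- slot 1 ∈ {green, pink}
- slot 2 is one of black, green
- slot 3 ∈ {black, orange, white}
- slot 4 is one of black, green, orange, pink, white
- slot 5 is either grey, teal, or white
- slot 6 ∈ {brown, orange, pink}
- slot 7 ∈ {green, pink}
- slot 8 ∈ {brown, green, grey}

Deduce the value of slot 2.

The 8 variables draw from only 8 values {black, brown, green, grey, orange, pink, teal, white}, so each is used; only slot 5 can be teal, hence slot 5 = teal.
Among the 7 still-open variables, grey fits only slot 8 (and all 7 values in {black, brown, green, grey, orange, pink, white} must be used), so slot 8 = grey.
Among the 6 still-open variables, brown fits only slot 6 (and all 6 values in {black, brown, green, orange, pink, white} must be used), so slot 6 = brown.
slot 1 and slot 7 between them cover only {green, pink} — a naked pair. Remove those values from slot 2, slot 4.
So slot 2 = black.

black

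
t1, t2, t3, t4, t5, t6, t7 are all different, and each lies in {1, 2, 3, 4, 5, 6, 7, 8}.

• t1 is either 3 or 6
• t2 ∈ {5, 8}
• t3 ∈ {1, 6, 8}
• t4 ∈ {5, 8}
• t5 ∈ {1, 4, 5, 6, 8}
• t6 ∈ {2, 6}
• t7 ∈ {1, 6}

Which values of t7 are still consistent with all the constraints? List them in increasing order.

The 7 variables draw from only 7 values {1, 2, 3, 4, 5, 6, 8}, so each is used; only t6 can be 2, hence t6 = 2.
The 6 still-open variables together cover exactly {1, 3, 4, 5, 6, 8} — 6 values for 6 variables — and 3 appears only in t1's list, so t1 = 3.
Among the 5 still-open variables, 4 fits only t5 (and all 5 values in {1, 4, 5, 6, 8} must be used), so t5 = 4.
The 2 variables t2 and t4 are confined to {5, 8}, which locks those values in; drop them from t3.
No further eliminations apply; t7 can still be any of 1, 6.

1, 6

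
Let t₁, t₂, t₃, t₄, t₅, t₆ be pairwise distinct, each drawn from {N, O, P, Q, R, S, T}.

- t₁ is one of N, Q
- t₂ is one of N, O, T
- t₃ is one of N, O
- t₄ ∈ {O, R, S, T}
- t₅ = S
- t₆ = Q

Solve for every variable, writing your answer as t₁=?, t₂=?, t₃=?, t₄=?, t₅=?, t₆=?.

t₁=N, t₂=T, t₃=O, t₄=R, t₅=S, t₆=Q

t₅ has just one choice, so t₅ = S. Strike S from t₄.
t₆'s domain is down to {Q}, so t₆ = Q. Eliminate Q elsewhere: t₁.
t₁ must be N (only option left). Remove N from t₂, t₃.
That leaves t₃ = O. Eliminate O elsewhere: t₂, t₄.
t₂ has just one choice, so t₂ = T. So t₄ can't be T.
t₄ must be R (only option left).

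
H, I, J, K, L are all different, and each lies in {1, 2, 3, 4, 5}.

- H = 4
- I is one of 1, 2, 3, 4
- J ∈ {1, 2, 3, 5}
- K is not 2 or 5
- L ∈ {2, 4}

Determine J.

H has just one choice, so H = 4. Eliminate 4 elsewhere: I, K, L.
That leaves L = 2. Eliminate 2 elsewhere: I, J.
The 3 still-open variables draw from only 3 values {1, 3, 5}, so each is used; only J can be 5, hence J = 5.

5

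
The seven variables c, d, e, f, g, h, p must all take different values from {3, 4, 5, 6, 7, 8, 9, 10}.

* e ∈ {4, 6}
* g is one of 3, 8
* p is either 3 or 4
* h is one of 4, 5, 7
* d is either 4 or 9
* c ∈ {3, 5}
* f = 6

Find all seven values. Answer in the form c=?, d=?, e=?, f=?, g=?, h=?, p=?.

c=5, d=9, e=4, f=6, g=8, h=7, p=3

f's domain is down to {6}, so f = 6. Eliminate 6 elsewhere: e.
e's domain is down to {4}, so e = 4. Remove 4 from d, h, p.
p has just one choice, so p = 3. So c, g can't be 3.
c has just one choice, so c = 5. Strike 5 from h.
d's domain is down to {9}, so d = 9.
g's domain is down to {8}, so g = 8.
h must be 7 (only option left).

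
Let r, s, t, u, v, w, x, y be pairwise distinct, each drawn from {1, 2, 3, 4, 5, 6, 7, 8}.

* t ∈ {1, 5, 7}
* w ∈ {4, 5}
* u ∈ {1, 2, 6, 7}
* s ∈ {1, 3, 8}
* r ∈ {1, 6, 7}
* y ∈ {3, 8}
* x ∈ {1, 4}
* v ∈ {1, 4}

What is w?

5

Among the 8 variables, 2 fits only u (and all 8 values in {1, 2, 3, 4, 5, 6, 7, 8} must be used), so u = 2.
The 7 still-open variables draw from only 7 values {1, 3, 4, 5, 6, 7, 8}, so each is used; only r can be 6, hence r = 6.
The 6 still-open variables draw from only 6 values {1, 3, 4, 5, 7, 8}, so each is used; only t can be 7, hence t = 7.
Among the 5 still-open variables, 5 fits only w (and all 5 values in {1, 3, 4, 5, 8} must be used), so w = 5.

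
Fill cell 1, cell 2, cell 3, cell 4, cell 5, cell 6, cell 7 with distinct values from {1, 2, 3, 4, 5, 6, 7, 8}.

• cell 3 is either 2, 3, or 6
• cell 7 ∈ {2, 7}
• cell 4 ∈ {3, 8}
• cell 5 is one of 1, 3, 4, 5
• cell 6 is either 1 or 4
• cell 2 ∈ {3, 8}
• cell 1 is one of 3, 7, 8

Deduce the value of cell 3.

6

cell 2 and cell 4 share exactly the 2 values {3, 8}; by pigeonhole those values go to them, so strike 3, 8 from cell 1, cell 3, cell 5.
cell 1 must be 7 (only option left). Strike 7 from cell 7.
cell 7 has just one choice, so cell 7 = 2. Remove 2 from cell 3.
So cell 3 = 6.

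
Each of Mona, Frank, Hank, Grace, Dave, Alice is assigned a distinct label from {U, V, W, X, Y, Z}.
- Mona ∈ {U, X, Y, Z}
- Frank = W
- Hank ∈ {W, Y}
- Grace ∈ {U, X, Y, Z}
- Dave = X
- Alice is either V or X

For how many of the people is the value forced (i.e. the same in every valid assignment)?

Frank has just one choice, so Frank = W. Strike W from Hank.
Hank has just one choice, so Hank = Y. So Mona, Grace can't be Y.
Dave must be X (only option left). Strike X from Mona, Grace, Alice.
Alice has just one choice, so Alice = V.
Determined: Frank=W, Hank=Y, Dave=X, Alice=V. The other people each still have more than one consistent value. That makes 4.

4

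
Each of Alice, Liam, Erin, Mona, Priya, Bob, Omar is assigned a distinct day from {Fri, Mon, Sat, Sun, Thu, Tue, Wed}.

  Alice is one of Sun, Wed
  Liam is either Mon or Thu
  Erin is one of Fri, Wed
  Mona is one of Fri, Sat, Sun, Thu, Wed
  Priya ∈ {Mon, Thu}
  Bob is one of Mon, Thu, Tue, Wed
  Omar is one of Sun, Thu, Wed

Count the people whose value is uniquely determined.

3

The 7 variables draw from only 7 values {Fri, Mon, Sat, Sun, Thu, Tue, Wed}, so each is used; only Mona can be Sat, hence Mona = Sat.
Among the 6 still-open variables, Fri fits only Erin (and all 6 values in {Fri, Mon, Sun, Thu, Tue, Wed} must be used), so Erin = Fri.
The 5 still-open variables together cover exactly {Mon, Sun, Thu, Tue, Wed} — 5 values for 5 variables — and Tue appears only in Bob's list, so Bob = Tue.
Liam and Priya share exactly the 2 values {Mon, Thu}; by pigeonhole those values go to them, so strike Mon, Thu from Omar.
Determined: Erin=Fri, Mona=Sat, Bob=Tue. The other people each still have more than one consistent value. That makes 3.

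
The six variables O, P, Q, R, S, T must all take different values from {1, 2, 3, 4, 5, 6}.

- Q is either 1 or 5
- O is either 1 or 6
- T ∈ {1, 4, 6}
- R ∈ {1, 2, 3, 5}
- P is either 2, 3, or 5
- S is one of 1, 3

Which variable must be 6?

O

Among the 6 variables, 4 fits only T (and all 6 values in {1, 2, 3, 4, 5, 6} must be used), so T = 4.
The 5 still-open variables together cover exactly {1, 2, 3, 5, 6} — 5 values for 5 variables — and 6 appears only in O's list, so O = 6.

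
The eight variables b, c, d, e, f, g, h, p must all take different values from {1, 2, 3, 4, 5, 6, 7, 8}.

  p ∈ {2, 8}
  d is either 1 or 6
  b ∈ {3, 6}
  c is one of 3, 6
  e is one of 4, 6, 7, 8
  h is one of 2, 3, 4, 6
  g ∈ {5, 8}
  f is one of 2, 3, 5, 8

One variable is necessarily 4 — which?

h

Among the 8 variables, 1 fits only d (and all 8 values in {1, 2, 3, 4, 5, 6, 7, 8} must be used), so d = 1.
The 7 still-open variables together cover exactly {2, 3, 4, 5, 6, 7, 8} — 7 values for 7 variables — and 7 appears only in e's list, so e = 7.
The 6 still-open variables together cover exactly {2, 3, 4, 5, 6, 8} — 6 values for 6 variables — and 4 appears only in h's list, so h = 4.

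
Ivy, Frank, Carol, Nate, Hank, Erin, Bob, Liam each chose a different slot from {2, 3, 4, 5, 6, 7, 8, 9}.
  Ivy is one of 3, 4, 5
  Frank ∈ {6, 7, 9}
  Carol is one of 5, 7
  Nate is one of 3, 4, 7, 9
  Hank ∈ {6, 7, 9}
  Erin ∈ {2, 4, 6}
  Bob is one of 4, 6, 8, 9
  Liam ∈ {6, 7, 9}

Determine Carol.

5

The 8 variables together cover exactly {2, 3, 4, 5, 6, 7, 8, 9} — 8 values for 8 variables — and 2 appears only in Erin's list, so Erin = 2.
The 7 still-open variables draw from only 7 values {3, 4, 5, 6, 7, 8, 9}, so each is used; only Bob can be 8, hence Bob = 8.
Frank, Hank, Liam share exactly the 3 values {6, 7, 9}; by pigeonhole those values go to them, so strike 6, 7, 9 from Carol, Nate.
So Carol = 5.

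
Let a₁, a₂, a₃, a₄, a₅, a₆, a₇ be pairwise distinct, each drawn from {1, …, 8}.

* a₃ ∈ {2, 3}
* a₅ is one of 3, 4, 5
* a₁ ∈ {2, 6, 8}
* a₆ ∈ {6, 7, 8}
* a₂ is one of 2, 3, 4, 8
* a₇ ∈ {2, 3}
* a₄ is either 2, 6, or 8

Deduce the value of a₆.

Among the 7 variables, 5 fits only a₅ (and all 7 values in {2, 3, 4, 5, 6, 7, 8} must be used), so a₅ = 5.
The 6 still-open variables together cover exactly {2, 3, 4, 6, 7, 8} — 6 values for 6 variables — and 4 appears only in a₂'s list, so a₂ = 4.
The 5 still-open variables draw from only 5 values {2, 3, 6, 7, 8}, so each is used; only a₆ can be 7, hence a₆ = 7.

7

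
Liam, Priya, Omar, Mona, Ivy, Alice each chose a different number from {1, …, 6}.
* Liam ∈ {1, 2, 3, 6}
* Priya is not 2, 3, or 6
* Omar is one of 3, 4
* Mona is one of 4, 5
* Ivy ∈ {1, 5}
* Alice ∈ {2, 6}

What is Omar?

Priya, Mona, Ivy share exactly the 3 values {1, 4, 5}; by pigeonhole those values go to them, so strike 1, 4, 5 from Liam, Omar.
So Omar = 3.

3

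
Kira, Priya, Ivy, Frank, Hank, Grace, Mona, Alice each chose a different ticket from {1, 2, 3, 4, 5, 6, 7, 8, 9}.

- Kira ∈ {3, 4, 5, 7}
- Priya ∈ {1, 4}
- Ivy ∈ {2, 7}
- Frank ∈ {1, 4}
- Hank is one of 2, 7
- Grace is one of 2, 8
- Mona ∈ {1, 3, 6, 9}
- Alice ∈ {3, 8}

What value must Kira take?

5

Priya and Frank between them cover only {1, 4} — a naked pair. Remove those values from Kira, Mona.
Ivy and Hank between them cover only {2, 7} — a naked pair. Remove those values from Kira, Grace.
That leaves Grace = 8. Eliminate 8 elsewhere: Alice.
That leaves Alice = 3. Eliminate 3 elsewhere: Kira, Mona.
So Kira = 5.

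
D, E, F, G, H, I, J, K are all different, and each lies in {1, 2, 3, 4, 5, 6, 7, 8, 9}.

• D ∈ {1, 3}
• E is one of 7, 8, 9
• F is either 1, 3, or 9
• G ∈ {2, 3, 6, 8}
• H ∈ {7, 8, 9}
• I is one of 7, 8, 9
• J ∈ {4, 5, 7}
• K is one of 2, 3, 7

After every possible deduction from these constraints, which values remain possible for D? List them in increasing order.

1, 3

E, H, I share exactly the 3 values {7, 8, 9}; by pigeonhole those values go to them, so strike 7, 8, 9 from F, G, J, K.
The 2 variables D and F are confined to {1, 3}, which locks those values in; drop them from G, K.
K must be 2 (only option left). Remove 2 from G.
That leaves G = 6.
No further eliminations apply; D can still be any of 1, 3.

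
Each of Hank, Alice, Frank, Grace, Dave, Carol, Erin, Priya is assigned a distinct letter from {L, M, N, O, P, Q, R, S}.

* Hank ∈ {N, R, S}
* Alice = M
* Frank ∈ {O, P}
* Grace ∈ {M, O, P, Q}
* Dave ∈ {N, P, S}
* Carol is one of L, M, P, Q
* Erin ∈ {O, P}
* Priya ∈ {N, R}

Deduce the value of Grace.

Alice's domain is down to {M}, so Alice = M. Strike M from Grace, Carol.
Among the 7 still-open variables, L fits only Carol (and all 7 values in {L, N, O, P, Q, R, S} must be used), so Carol = L.
Among the 6 still-open variables, Q fits only Grace (and all 6 values in {N, O, P, Q, R, S} must be used), so Grace = Q.

Q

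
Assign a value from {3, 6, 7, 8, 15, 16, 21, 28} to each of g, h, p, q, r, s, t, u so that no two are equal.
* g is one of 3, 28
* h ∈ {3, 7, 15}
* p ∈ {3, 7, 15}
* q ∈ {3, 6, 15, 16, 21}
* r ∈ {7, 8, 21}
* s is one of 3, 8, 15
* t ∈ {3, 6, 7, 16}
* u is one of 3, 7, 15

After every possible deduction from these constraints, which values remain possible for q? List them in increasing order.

The 8 variables draw from only 8 values {3, 6, 7, 8, 15, 16, 21, 28}, so each is used; only g can be 28, hence g = 28.
h, p, u share exactly the 3 values {3, 7, 15}; by pigeonhole those values go to them, so strike 3, 7, 15 from q, r, s, t.
That leaves s = 8. Eliminate 8 elsewhere: r.
r must be 21 (only option left). Remove 21 from q.
No further eliminations apply; q can still be any of 6, 16.

6, 16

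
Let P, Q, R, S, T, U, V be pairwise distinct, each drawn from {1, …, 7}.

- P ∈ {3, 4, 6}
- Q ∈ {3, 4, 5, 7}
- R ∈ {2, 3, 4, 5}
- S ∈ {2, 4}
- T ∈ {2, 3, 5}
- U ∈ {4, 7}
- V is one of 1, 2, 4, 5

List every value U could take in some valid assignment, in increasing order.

4, 7

The 7 variables together cover exactly {1, 2, 3, 4, 5, 6, 7} — 7 values for 7 variables — and 1 appears only in V's list, so V = 1.
The 6 still-open variables together cover exactly {2, 3, 4, 5, 6, 7} — 6 values for 6 variables — and 6 appears only in P's list, so P = 6.
No further eliminations apply; U can still be any of 4, 7.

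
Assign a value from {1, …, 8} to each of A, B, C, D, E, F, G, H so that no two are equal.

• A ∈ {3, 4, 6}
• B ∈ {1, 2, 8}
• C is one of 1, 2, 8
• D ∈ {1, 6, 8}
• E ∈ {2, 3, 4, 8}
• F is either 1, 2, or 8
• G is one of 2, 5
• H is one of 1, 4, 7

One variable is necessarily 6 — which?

D

The 8 variables together cover exactly {1, 2, 3, 4, 5, 6, 7, 8} — 8 values for 8 variables — and 5 appears only in G's list, so G = 5.
The 7 still-open variables together cover exactly {1, 2, 3, 4, 6, 7, 8} — 7 values for 7 variables — and 7 appears only in H's list, so H = 7.
The 3 variables B, C, F are confined to {1, 2, 8}, which locks those values in; drop them from D, E.
So 6 goes to D.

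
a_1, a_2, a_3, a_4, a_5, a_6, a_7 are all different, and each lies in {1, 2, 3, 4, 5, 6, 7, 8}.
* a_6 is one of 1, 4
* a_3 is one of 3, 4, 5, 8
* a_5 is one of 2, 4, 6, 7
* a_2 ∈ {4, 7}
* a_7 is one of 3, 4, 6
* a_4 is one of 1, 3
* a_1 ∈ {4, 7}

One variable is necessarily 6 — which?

a_1 and a_2 share exactly the 2 values {4, 7}; by pigeonhole those values go to them, so strike 4, 7 from a_3, a_5, a_6, a_7.
That leaves a_6 = 1. Remove 1 from a_4.
a_4 must be 3 (only option left). Eliminate 3 elsewhere: a_3, a_7.
So 6 goes to a_7.

a_7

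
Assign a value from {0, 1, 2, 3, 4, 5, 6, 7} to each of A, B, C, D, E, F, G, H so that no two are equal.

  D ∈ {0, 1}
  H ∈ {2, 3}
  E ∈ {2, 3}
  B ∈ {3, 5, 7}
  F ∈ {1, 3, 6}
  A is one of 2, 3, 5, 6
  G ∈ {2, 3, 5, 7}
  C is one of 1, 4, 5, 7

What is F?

1

The 8 variables draw from only 8 values {0, 1, 2, 3, 4, 5, 6, 7}, so each is used; only D can be 0, hence D = 0.
The 7 still-open variables draw from only 7 values {1, 2, 3, 4, 5, 6, 7}, so each is used; only C can be 4, hence C = 4.
Among the 6 still-open variables, 1 fits only F (and all 6 values in {1, 2, 3, 5, 6, 7} must be used), so F = 1.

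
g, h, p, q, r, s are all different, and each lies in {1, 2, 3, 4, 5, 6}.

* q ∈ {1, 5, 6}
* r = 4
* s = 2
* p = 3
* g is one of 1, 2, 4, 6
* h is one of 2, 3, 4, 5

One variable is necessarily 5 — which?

h

p must be 3 (only option left). Strike 3 from h.
That leaves r = 4. So g, h can't be 4.
s's domain is down to {2}, so s = 2. Strike 2 from g, h.
So 5 goes to h.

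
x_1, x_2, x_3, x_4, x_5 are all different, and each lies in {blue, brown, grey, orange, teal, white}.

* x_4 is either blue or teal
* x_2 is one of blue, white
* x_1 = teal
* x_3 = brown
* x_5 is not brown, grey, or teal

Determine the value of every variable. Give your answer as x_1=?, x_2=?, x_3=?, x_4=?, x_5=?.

x_1's domain is down to {teal}, so x_1 = teal. Remove teal from x_4.
x_3 has just one choice, so x_3 = brown.
x_4's domain is down to {blue}, so x_4 = blue. Remove blue from x_2, x_5.
x_2 has just one choice, so x_2 = white. Strike white from x_5.
x_5's domain is down to {orange}, so x_5 = orange.

x_1=teal, x_2=white, x_3=brown, x_4=blue, x_5=orange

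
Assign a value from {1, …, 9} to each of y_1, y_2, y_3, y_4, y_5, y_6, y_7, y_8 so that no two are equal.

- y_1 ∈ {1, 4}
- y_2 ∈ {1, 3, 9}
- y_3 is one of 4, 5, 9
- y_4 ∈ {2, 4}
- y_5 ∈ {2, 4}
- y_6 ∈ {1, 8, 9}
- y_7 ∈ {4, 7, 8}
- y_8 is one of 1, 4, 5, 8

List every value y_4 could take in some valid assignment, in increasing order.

The 8 variables draw from only 8 values {1, 2, 3, 4, 5, 7, 8, 9}, so each is used; only y_2 can be 3, hence y_2 = 3.
The 7 still-open variables together cover exactly {1, 2, 4, 5, 7, 8, 9} — 7 values for 7 variables — and 7 appears only in y_7's list, so y_7 = 7.
y_4 and y_5 share exactly the 2 values {2, 4}; by pigeonhole those values go to them, so strike 2, 4 from y_1, y_3, y_8.
y_1 has just one choice, so y_1 = 1. Remove 1 from y_6, y_8.
No further eliminations apply; y_4 can still be any of 2, 4.

2, 4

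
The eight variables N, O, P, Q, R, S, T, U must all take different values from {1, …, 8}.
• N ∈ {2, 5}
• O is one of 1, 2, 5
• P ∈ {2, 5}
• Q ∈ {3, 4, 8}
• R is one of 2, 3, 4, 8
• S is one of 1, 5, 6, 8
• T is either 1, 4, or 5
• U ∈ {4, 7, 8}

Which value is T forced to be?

4

Among the 8 variables, 6 fits only S (and all 8 values in {1, 2, 3, 4, 5, 6, 7, 8} must be used), so S = 6.
Among the 7 still-open variables, 7 fits only U (and all 7 values in {1, 2, 3, 4, 5, 7, 8} must be used), so U = 7.
N and P between them cover only {2, 5} — a naked pair. Remove those values from O, R, T.
O must be 1 (only option left). Remove 1 from T.
So T = 4.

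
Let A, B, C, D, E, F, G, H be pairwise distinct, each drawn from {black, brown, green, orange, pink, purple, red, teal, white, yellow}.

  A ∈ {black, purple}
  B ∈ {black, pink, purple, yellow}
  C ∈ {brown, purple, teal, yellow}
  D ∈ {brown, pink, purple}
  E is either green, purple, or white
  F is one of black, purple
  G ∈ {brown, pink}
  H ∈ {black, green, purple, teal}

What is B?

The 8 variables together cover exactly {black, brown, green, pink, purple, teal, white, yellow} — 8 values for 8 variables — and white appears only in E's list, so E = white.
The 7 still-open variables draw from only 7 values {black, brown, green, pink, purple, teal, yellow}, so each is used; only H can be green, hence H = green.
The 6 still-open variables draw from only 6 values {black, brown, pink, purple, teal, yellow}, so each is used; only C can be teal, hence C = teal.
Among the 5 still-open variables, yellow fits only B (and all 5 values in {black, brown, pink, purple, yellow} must be used), so B = yellow.

yellow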